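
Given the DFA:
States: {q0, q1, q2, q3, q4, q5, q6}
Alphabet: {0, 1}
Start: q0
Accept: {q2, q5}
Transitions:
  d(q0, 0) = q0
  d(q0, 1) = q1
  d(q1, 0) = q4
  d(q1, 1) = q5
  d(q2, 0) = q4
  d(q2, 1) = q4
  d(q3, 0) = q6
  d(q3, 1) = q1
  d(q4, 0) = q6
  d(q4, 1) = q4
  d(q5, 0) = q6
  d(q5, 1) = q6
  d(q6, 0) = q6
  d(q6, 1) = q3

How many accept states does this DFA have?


Accept states listed: {q2, q5}
Counting: q2(1) q5(2)

2


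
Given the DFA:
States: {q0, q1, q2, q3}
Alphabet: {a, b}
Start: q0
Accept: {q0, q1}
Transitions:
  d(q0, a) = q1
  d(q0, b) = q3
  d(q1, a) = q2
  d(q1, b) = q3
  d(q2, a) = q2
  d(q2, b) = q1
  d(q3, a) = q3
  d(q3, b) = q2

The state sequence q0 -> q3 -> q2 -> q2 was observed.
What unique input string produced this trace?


Trace back each transition to find the symbol:
  q0 --[b]--> q3
  q3 --[b]--> q2
  q2 --[a]--> q2

"bba"


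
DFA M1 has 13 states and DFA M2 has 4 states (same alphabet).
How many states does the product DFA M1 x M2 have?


Product construction pairs every M1 state with every M2 state.
13 * 4 = 52

52


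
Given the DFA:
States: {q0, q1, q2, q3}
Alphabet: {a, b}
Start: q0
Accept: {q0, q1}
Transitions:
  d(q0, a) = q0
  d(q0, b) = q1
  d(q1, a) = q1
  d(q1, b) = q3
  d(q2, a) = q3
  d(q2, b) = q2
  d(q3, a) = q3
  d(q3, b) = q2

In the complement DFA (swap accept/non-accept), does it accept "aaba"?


Trace: q0 -> q0 -> q0 -> q1 -> q1
Final: q1
Original accept: {q0, q1}
Complement: q1 is in original accept

No, complement rejects (original accepts)


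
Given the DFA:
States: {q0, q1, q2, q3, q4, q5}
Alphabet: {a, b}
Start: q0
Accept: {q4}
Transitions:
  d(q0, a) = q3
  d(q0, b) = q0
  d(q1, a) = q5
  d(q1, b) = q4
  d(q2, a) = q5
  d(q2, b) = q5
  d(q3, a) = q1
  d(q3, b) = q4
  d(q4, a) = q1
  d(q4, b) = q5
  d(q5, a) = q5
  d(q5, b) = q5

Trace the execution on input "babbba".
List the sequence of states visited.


Input: babbba
d(q0, b) = q0
d(q0, a) = q3
d(q3, b) = q4
d(q4, b) = q5
d(q5, b) = q5
d(q5, a) = q5


q0 -> q0 -> q3 -> q4 -> q5 -> q5 -> q5


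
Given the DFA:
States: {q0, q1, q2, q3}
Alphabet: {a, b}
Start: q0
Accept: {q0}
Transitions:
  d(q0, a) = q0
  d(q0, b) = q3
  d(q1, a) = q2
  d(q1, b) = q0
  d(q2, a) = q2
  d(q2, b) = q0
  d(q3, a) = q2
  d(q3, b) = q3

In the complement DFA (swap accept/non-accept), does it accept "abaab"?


Trace: q0 -> q0 -> q3 -> q2 -> q2 -> q0
Final: q0
Original accept: {q0}
Complement: q0 is in original accept

No, complement rejects (original accepts)


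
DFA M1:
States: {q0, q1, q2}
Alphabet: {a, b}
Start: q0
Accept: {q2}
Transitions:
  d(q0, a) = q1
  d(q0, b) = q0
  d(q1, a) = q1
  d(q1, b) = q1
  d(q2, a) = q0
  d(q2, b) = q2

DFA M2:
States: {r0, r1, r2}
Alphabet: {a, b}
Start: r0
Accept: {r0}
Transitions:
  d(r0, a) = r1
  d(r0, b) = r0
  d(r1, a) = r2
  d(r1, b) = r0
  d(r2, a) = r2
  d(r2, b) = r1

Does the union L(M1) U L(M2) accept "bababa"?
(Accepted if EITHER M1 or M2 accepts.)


M1: final=q1 accepted=False
M2: final=r1 accepted=False

No, union rejects (neither accepts)


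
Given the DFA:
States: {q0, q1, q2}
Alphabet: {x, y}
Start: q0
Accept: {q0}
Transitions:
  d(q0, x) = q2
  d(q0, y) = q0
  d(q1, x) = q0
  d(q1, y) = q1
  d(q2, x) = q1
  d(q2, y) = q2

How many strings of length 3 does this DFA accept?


Enumerating all length-3 strings:
  "xxx" -> q0 [accept]
  "xxy" -> q1 [reject]
  "xyx" -> q1 [reject]
  "xyy" -> q2 [reject]
  "yxx" -> q1 [reject]
  "yxy" -> q2 [reject]
  "yyx" -> q2 [reject]
  "yyy" -> q0 [accept]

2 out of 8


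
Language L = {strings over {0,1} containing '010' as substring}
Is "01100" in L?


'010' does not occur

No, "01100" is not in L


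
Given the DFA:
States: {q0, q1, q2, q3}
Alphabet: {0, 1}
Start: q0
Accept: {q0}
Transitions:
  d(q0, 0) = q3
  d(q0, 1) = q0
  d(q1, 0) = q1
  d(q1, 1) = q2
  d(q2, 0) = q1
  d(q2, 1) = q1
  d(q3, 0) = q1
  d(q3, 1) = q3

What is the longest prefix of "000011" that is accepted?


Run the DFA, marking each prefix where the state is accepting:
  "" -> q0 [accept]
  "0" -> q3 [reject]
  "00" -> q1 [reject]
  "000" -> q1 [reject]
  "0000" -> q1 [reject]
  "00001" -> q2 [reject]
  "000011" -> q1 [reject]

""


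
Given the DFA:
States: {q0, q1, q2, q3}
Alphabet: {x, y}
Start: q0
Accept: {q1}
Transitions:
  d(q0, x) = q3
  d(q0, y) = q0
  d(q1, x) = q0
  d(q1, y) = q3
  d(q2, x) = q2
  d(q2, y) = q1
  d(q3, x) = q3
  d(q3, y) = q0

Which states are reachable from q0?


BFS from q0:
  layer 0: {q0}
  layer 1: {q3}

{q0, q3}


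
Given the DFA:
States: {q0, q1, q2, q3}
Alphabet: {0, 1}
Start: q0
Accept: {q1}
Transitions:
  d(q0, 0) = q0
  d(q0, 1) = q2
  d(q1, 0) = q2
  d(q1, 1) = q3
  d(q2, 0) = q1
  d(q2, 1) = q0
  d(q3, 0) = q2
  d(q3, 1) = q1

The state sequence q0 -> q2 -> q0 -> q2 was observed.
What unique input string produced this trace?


Trace back each transition to find the symbol:
  q0 --[1]--> q2
  q2 --[1]--> q0
  q0 --[1]--> q2

"111"


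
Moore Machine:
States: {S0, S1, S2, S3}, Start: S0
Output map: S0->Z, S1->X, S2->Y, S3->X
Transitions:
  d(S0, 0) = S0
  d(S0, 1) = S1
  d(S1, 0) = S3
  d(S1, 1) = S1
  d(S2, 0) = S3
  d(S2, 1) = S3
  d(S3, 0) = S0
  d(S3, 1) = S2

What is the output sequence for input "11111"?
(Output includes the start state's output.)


Start: S0 (output Z)
  --1--> S1 (output X)
  --1--> S1 (output X)
  --1--> S1 (output X)
  --1--> S1 (output X)
  --1--> S1 (output X)

"ZXXXXX"


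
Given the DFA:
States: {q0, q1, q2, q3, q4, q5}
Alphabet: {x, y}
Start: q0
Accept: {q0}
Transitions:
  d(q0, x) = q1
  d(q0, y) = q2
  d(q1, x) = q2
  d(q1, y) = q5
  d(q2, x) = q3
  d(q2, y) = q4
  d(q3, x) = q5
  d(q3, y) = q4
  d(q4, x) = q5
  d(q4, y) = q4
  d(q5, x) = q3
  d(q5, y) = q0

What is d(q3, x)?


Looking up transition d(q3, x)

q5


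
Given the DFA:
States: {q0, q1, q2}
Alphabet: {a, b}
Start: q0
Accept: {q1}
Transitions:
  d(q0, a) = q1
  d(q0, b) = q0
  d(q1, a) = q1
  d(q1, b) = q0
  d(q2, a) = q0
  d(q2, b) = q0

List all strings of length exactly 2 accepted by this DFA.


All strings of length 2: 4 total
Accepted: 2

"aa", "ba"


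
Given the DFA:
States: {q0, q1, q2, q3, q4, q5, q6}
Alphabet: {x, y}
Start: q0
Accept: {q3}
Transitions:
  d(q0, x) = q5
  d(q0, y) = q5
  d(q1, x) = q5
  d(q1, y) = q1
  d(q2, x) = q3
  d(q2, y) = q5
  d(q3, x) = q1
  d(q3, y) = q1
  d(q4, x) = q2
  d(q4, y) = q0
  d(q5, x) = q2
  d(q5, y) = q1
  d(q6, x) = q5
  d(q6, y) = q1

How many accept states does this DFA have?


Accept states listed: {q3}
Counting: q3(1)

1


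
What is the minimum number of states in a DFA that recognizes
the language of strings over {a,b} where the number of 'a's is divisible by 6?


States track (count of 'a') mod 6.
Need 6 states: one per remainder 0..5; accept = remainder 0.

6


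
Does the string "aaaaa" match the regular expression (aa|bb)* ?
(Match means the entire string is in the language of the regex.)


|string| = 5; first = 'a'; last = 'a'

No, "aaaaa" does not match (aa|bb)*


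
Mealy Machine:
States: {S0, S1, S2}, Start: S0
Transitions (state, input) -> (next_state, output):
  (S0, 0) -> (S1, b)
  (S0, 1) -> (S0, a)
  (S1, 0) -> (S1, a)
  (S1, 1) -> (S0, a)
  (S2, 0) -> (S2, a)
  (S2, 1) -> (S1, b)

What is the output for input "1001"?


Step-by-step:
  (S0, 1) -> (S0, a)
  (S0, 0) -> (S1, b)
  (S1, 0) -> (S1, a)
  (S1, 1) -> (S0, a)

"abaa"


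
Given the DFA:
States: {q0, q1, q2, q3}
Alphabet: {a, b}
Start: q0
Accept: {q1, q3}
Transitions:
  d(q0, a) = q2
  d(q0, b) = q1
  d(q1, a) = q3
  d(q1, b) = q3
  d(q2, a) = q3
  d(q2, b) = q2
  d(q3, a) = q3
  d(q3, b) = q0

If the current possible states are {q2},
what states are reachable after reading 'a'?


Apply transition on 'a' from each current state:
  d(q2, a) = q3

{q3}


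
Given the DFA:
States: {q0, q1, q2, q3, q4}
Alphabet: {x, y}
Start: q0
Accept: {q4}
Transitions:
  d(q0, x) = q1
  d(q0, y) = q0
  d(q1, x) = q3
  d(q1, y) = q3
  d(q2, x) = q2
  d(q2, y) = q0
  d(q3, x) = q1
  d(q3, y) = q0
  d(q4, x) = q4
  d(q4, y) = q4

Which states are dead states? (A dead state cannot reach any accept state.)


Forward reachability from each state:
  q0 -> reaches {q0, q1, q3}, no accept state (dead)
  q1 -> reaches {q0, q1, q3}, no accept state (dead)
  q2 -> reaches {q0, q1, q2, q3}, no accept state (dead)
  q3 -> reaches {q0, q1, q3}, no accept state (dead)
  q4 -> reaches accept state q4 (live)

{q0, q1, q2, q3}


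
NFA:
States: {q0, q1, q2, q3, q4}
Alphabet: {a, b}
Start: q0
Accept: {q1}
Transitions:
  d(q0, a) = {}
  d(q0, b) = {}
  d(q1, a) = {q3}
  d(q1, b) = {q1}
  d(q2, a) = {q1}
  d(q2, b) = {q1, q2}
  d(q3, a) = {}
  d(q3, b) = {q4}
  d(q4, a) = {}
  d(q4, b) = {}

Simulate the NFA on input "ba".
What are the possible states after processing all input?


Start: {q0}
  --b--> {}
  --a--> {}

{} (empty set, no valid transitions)


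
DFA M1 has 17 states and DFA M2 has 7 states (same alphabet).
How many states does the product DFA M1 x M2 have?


Product construction pairs every M1 state with every M2 state.
17 * 7 = 119

119


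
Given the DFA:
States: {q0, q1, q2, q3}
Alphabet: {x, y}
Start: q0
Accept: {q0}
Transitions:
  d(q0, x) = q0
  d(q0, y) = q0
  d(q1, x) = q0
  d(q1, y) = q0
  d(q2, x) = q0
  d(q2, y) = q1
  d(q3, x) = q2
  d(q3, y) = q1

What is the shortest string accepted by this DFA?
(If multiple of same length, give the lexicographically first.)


BFS by string length (lex-first path to each state shown):
  len 0: q0<-""
Found accept state at length 0.

"" (empty string)


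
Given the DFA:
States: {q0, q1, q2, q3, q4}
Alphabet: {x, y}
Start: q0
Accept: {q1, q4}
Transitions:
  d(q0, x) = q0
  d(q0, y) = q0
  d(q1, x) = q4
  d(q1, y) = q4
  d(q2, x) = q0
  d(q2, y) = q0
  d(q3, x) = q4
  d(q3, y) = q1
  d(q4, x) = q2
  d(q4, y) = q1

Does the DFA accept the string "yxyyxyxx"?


Trace: q0 -> q0 -> q0 -> q0 -> q0 -> q0 -> q0 -> q0 -> q0
Final state: q0
Accept states: {q1, q4}

No, rejected (final state q0 is not an accept state)


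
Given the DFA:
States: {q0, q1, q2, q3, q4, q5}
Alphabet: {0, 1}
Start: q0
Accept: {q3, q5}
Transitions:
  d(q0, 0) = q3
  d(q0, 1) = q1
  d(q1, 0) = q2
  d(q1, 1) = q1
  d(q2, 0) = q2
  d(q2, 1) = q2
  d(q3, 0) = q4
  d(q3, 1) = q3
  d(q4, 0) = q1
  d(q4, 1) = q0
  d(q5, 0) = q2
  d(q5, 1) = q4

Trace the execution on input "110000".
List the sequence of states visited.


Input: 110000
d(q0, 1) = q1
d(q1, 1) = q1
d(q1, 0) = q2
d(q2, 0) = q2
d(q2, 0) = q2
d(q2, 0) = q2


q0 -> q1 -> q1 -> q2 -> q2 -> q2 -> q2


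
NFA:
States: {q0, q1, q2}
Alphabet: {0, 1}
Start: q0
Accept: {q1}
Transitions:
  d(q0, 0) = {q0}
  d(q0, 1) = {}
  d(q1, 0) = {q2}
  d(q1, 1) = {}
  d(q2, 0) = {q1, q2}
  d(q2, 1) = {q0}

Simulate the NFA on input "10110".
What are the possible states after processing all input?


Start: {q0}
  --1--> {}
  --0--> {}
  --1--> {}
  --1--> {}
  --0--> {}

{} (empty set, no valid transitions)


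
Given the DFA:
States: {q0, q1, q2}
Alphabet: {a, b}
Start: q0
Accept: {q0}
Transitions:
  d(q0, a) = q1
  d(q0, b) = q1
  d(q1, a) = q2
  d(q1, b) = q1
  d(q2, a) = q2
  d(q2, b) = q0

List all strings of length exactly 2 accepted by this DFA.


All strings of length 2: 4 total
Accepted: 0

None


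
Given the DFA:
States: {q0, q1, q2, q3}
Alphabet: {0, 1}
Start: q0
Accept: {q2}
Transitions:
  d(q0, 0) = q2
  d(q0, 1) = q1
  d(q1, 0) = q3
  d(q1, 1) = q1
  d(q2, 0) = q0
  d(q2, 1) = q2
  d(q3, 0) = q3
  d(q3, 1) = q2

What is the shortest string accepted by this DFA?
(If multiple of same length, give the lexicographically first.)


BFS by string length (lex-first path to each state shown):
  len 0: q0<-""
  len 1: q1<-"1", q2<-"0"
Found accept state at length 1.

"0"


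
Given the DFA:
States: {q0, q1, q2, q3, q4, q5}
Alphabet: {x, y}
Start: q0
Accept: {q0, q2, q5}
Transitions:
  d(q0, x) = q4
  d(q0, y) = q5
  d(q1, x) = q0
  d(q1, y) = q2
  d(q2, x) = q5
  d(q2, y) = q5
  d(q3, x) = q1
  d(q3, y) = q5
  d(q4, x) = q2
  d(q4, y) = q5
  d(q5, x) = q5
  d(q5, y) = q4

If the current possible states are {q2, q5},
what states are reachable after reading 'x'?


Apply transition on 'x' from each current state:
  d(q2, x) = q5
  d(q5, x) = q5

{q5}


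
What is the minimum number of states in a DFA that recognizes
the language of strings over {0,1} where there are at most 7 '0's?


States: count = 0, 1, ..., 7 (all accepting; 8 states), plus a dead state for count > 7.
Total: 8 + 1 = 9.

9


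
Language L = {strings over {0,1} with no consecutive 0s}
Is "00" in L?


'00' occurs at index 0

No, "00" is not in L


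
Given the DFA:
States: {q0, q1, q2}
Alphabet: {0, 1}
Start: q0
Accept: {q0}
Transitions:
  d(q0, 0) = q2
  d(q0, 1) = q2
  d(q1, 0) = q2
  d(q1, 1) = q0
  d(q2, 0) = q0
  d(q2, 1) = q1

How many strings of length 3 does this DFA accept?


Enumerating all length-3 strings:
  "000" -> q2 [reject]
  "001" -> q2 [reject]
  "010" -> q2 [reject]
  "011" -> q0 [accept]
  "100" -> q2 [reject]
  "101" -> q2 [reject]
  "110" -> q2 [reject]
  "111" -> q0 [accept]

2 out of 8


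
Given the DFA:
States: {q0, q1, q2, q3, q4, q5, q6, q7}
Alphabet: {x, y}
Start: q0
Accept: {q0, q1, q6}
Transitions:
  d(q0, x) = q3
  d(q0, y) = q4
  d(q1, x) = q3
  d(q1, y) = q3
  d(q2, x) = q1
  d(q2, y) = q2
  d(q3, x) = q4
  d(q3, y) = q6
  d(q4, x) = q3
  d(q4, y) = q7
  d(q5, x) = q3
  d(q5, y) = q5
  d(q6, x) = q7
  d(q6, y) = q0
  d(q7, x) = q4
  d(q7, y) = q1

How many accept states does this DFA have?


Accept states listed: {q0, q1, q6}
Counting: q0(1) q1(2) q6(3)

3


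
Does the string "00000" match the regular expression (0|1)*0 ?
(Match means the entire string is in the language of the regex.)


|string| = 5; first = '0'; last = '0'

Yes, "00000" matches (0|1)*0


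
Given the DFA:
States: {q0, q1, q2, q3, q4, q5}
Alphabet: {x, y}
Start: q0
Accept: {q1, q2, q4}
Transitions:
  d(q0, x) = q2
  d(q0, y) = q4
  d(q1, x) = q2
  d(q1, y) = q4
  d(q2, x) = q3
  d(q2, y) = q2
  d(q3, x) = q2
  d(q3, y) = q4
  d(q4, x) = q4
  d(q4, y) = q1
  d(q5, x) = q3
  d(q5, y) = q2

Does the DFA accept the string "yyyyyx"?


Trace: q0 -> q4 -> q1 -> q4 -> q1 -> q4 -> q4
Final state: q4
Accept states: {q1, q2, q4}

Yes, accepted (final state q4 is an accept state)


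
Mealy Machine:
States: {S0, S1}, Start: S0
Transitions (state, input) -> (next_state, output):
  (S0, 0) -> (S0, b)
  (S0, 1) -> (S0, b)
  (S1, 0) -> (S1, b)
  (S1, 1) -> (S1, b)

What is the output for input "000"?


Step-by-step:
  (S0, 0) -> (S0, b)
  (S0, 0) -> (S0, b)
  (S0, 0) -> (S0, b)

"bbb"


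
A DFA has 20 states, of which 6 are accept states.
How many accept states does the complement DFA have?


Complement swaps accept and non-accept states.
20 - 6 = 14

14


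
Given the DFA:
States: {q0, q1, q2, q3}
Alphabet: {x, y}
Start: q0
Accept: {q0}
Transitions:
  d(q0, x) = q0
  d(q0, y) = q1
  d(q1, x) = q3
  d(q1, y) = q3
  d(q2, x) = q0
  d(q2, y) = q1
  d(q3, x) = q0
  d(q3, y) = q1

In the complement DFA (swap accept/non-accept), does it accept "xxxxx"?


Trace: q0 -> q0 -> q0 -> q0 -> q0 -> q0
Final: q0
Original accept: {q0}
Complement: q0 is in original accept

No, complement rejects (original accepts)


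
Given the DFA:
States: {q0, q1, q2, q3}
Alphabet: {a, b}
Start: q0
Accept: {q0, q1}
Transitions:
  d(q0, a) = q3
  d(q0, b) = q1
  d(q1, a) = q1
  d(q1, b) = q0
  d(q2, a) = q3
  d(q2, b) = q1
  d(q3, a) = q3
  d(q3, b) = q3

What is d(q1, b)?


Looking up transition d(q1, b)

q0


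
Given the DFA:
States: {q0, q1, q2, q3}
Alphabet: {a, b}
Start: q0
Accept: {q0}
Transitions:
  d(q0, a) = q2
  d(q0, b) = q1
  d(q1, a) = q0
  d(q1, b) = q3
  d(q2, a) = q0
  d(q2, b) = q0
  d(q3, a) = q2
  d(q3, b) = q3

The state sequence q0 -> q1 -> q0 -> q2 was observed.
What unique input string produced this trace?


Trace back each transition to find the symbol:
  q0 --[b]--> q1
  q1 --[a]--> q0
  q0 --[a]--> q2

"baa"


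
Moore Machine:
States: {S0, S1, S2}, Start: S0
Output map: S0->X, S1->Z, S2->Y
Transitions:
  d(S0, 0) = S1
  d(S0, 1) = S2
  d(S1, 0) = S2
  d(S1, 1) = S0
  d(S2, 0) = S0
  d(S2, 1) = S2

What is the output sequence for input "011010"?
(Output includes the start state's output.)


Start: S0 (output X)
  --0--> S1 (output Z)
  --1--> S0 (output X)
  --1--> S2 (output Y)
  --0--> S0 (output X)
  --1--> S2 (output Y)
  --0--> S0 (output X)

"XZXYXYX"


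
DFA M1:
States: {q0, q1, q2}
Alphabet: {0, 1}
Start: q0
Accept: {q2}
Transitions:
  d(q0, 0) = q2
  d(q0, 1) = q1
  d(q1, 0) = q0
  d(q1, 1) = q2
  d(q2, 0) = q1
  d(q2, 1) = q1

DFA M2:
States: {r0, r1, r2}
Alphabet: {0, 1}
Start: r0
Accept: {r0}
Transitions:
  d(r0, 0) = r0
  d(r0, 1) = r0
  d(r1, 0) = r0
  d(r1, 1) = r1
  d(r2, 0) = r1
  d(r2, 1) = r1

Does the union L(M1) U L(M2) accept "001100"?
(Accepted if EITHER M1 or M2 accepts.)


M1: final=q2 accepted=True
M2: final=r0 accepted=True

Yes, union accepts


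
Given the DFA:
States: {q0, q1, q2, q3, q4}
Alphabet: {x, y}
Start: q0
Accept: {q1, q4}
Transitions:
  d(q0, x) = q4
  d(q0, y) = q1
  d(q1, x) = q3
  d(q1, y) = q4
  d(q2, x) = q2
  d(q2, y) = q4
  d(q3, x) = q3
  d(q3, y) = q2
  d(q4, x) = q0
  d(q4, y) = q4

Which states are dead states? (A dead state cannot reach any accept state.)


Forward reachability from each state:
  q0 -> reaches accept state q1 (live)
  q1 -> reaches accept state q1 (live)
  q2 -> reaches accept state q1 (live)
  q3 -> reaches accept state q1 (live)
  q4 -> reaches accept state q1 (live)

None (all states can reach an accept state)


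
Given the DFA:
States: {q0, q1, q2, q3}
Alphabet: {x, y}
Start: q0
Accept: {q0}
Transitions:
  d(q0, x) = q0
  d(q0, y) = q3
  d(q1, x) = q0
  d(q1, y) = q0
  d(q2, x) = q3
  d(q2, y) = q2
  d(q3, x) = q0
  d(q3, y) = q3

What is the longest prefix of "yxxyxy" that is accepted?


Run the DFA, marking each prefix where the state is accepting:
  "" -> q0 [accept]
  "y" -> q3 [reject]
  "yx" -> q0 [accept]
  "yxx" -> q0 [accept]
  "yxxy" -> q3 [reject]
  "yxxyx" -> q0 [accept]
  "yxxyxy" -> q3 [reject]

"yxxyx"


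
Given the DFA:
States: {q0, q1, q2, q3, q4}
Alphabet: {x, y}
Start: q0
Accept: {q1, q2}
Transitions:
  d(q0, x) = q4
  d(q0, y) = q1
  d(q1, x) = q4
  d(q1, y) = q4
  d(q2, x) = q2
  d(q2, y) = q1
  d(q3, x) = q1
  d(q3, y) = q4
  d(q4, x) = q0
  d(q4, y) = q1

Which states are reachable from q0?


BFS from q0:
  layer 0: {q0}
  layer 1: {q1, q4}

{q0, q1, q4}


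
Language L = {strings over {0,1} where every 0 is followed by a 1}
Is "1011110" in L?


'00' present: False; ends with '0': True

No, "1011110" is not in L


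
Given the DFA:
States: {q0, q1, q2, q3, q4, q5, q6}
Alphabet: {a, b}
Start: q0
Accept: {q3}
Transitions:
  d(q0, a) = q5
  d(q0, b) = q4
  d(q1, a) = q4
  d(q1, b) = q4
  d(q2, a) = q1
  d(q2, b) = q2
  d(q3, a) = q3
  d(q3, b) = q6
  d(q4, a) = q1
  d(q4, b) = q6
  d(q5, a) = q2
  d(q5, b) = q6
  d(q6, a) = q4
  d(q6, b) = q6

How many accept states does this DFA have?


Accept states listed: {q3}
Counting: q3(1)

1


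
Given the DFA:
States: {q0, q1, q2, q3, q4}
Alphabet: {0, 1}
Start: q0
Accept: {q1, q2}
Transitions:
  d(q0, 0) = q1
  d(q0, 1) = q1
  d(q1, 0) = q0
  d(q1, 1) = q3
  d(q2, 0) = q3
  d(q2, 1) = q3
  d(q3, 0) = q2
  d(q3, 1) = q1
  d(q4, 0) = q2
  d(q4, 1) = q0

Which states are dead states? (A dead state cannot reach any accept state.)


Forward reachability from each state:
  q0 -> reaches accept state q1 (live)
  q1 -> reaches accept state q1 (live)
  q2 -> reaches accept state q1 (live)
  q3 -> reaches accept state q1 (live)
  q4 -> reaches accept state q1 (live)

None (all states can reach an accept state)


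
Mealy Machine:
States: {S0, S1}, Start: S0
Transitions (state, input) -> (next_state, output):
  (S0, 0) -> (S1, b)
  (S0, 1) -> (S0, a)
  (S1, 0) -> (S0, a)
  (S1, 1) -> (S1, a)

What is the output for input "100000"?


Step-by-step:
  (S0, 1) -> (S0, a)
  (S0, 0) -> (S1, b)
  (S1, 0) -> (S0, a)
  (S0, 0) -> (S1, b)
  (S1, 0) -> (S0, a)
  (S0, 0) -> (S1, b)

"ababab"


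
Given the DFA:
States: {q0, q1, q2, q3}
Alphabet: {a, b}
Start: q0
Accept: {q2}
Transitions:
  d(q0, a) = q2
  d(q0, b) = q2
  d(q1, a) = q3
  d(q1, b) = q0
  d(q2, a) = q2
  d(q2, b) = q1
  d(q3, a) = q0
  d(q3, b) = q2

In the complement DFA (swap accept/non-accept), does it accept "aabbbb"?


Trace: q0 -> q2 -> q2 -> q1 -> q0 -> q2 -> q1
Final: q1
Original accept: {q2}
Complement: q1 is not in original accept

Yes, complement accepts (original rejects)


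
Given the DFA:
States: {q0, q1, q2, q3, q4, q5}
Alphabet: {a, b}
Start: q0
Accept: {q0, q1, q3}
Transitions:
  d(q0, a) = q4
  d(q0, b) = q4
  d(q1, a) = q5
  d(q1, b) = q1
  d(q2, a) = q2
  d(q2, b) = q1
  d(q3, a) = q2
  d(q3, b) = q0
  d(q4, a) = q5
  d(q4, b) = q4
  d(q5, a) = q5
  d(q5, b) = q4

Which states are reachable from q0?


BFS from q0:
  layer 0: {q0}
  layer 1: {q4}
  layer 2: {q5}

{q0, q4, q5}


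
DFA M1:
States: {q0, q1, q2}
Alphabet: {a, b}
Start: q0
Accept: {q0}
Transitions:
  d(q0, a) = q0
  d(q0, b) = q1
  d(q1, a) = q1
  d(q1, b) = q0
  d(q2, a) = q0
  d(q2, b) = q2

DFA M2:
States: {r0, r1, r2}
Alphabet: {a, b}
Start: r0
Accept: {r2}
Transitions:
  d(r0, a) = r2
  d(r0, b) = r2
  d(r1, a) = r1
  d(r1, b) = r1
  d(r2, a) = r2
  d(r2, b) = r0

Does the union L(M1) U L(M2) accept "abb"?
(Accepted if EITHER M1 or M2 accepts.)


M1: final=q0 accepted=True
M2: final=r2 accepted=True

Yes, union accepts


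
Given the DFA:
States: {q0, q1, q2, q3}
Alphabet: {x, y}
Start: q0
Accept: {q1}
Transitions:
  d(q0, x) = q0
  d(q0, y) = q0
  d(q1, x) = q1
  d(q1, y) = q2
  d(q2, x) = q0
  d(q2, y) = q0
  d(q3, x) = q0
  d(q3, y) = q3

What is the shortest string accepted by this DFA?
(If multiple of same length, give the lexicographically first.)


BFS by string length (lex-first path to each state shown):
  len 0: q0<-""
  len 1: q0<-"x"
  len 2: q0<-"xx"
  len 3: q0<-"xxx"
  len 4: q0<-"xxxx"
  len 5: q0<-"xxxxx"
  len 6: q0<-"xxxxxx"
  len 7: q0<-"xxxxxxx"
  len 8: q0<-"xxxxxxxx"

No string accepted (empty language)


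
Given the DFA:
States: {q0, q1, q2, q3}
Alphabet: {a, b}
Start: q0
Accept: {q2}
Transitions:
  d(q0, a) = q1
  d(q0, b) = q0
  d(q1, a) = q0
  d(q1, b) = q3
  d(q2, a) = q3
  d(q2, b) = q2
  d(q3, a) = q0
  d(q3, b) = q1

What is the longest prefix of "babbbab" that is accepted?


Run the DFA, marking each prefix where the state is accepting:
  "" -> q0 [reject]
  "b" -> q0 [reject]
  "ba" -> q1 [reject]
  "bab" -> q3 [reject]
  "babb" -> q1 [reject]
  "babbb" -> q3 [reject]
  "babbba" -> q0 [reject]
  "babbbab" -> q0 [reject]

No prefix is accepted


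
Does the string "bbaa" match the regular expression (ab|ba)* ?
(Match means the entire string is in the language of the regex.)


|string| = 4; first = 'b'; last = 'a'

No, "bbaa" does not match (ab|ba)*


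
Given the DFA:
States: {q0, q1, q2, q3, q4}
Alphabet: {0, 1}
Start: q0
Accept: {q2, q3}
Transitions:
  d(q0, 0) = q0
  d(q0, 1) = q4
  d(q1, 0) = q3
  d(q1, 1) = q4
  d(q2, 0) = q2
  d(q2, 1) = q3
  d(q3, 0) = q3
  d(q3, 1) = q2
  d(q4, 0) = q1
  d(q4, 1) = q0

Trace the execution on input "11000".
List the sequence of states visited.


Input: 11000
d(q0, 1) = q4
d(q4, 1) = q0
d(q0, 0) = q0
d(q0, 0) = q0
d(q0, 0) = q0


q0 -> q4 -> q0 -> q0 -> q0 -> q0


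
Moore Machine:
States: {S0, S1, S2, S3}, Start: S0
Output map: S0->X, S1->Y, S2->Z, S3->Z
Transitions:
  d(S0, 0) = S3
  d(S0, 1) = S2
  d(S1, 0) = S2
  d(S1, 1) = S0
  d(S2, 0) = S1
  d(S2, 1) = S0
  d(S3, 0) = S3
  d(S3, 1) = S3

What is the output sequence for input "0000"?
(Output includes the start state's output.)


Start: S0 (output X)
  --0--> S3 (output Z)
  --0--> S3 (output Z)
  --0--> S3 (output Z)
  --0--> S3 (output Z)

"XZZZZ"


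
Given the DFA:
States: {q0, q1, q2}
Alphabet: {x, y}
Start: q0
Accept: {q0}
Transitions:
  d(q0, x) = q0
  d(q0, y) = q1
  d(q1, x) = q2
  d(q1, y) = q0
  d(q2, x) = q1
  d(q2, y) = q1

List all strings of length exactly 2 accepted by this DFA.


All strings of length 2: 4 total
Accepted: 2

"xx", "yy"


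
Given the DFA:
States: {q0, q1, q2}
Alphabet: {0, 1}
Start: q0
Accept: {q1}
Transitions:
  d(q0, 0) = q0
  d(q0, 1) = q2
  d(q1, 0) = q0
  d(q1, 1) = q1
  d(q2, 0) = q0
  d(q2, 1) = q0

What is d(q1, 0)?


Looking up transition d(q1, 0)

q0


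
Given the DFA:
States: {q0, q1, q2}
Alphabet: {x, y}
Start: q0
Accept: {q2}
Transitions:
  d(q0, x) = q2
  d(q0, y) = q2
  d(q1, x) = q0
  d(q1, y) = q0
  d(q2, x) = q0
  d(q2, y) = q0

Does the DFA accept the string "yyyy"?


Trace: q0 -> q2 -> q0 -> q2 -> q0
Final state: q0
Accept states: {q2}

No, rejected (final state q0 is not an accept state)


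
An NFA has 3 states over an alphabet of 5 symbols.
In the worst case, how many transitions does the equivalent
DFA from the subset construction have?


Subset construction: one DFA state per subset of NFA states = 2^3 = 8 states.
Each DFA state has 5 outgoing transitions: 8 * 5 = 40

40


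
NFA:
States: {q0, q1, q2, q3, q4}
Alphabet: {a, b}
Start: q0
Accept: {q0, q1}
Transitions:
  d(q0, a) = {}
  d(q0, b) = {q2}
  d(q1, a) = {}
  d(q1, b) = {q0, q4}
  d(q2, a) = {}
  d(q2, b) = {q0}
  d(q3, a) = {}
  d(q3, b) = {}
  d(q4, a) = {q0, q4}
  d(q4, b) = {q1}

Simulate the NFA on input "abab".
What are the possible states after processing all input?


Start: {q0}
  --a--> {}
  --b--> {}
  --a--> {}
  --b--> {}

{} (empty set, no valid transitions)


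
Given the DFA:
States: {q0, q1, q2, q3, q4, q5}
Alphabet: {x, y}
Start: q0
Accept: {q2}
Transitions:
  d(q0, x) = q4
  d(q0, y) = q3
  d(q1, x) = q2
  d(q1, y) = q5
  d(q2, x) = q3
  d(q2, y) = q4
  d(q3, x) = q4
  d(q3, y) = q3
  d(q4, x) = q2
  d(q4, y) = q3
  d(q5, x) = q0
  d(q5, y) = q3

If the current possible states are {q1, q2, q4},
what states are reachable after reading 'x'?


Apply transition on 'x' from each current state:
  d(q1, x) = q2
  d(q2, x) = q3
  d(q4, x) = q2

{q2, q3}


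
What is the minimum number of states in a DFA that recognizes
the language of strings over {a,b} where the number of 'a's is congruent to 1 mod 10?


States track (count of 'a') mod 10.
Need 10 states: one per remainder 0..9; accept = remainder 1.

10


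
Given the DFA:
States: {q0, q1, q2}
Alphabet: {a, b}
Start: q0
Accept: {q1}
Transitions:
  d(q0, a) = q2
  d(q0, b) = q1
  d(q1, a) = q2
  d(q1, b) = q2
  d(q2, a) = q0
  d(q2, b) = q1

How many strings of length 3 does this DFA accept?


Enumerating all length-3 strings:
  "aaa" -> q2 [reject]
  "aab" -> q1 [accept]
  "aba" -> q2 [reject]
  "abb" -> q2 [reject]
  "baa" -> q0 [reject]
  "bab" -> q1 [accept]
  "bba" -> q0 [reject]
  "bbb" -> q1 [accept]

3 out of 8


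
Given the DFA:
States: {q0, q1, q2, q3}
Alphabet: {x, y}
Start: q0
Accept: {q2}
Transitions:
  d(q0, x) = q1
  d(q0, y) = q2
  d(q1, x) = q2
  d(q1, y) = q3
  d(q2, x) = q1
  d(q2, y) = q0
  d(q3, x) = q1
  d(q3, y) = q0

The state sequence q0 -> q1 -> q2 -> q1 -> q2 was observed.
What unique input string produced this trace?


Trace back each transition to find the symbol:
  q0 --[x]--> q1
  q1 --[x]--> q2
  q2 --[x]--> q1
  q1 --[x]--> q2

"xxxx"


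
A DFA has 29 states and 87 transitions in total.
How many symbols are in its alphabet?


Each state has exactly one transition per symbol.
|alphabet| = transitions / states = 87 / 29 = 3

3


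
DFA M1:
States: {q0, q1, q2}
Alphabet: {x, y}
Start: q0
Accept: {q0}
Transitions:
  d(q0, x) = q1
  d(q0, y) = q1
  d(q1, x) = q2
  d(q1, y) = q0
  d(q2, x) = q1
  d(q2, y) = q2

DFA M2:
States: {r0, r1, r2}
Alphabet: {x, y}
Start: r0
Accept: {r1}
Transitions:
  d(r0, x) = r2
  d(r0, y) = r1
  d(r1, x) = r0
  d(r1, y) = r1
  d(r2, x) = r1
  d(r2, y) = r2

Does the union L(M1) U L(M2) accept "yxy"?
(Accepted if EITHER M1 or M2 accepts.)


M1: final=q2 accepted=False
M2: final=r1 accepted=True

Yes, union accepts


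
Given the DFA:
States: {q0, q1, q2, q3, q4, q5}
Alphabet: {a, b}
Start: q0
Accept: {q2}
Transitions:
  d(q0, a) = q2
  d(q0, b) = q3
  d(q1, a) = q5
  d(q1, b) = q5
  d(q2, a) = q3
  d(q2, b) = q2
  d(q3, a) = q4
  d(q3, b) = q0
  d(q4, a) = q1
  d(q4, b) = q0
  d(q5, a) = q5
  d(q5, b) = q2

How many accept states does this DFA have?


Accept states listed: {q2}
Counting: q2(1)

1


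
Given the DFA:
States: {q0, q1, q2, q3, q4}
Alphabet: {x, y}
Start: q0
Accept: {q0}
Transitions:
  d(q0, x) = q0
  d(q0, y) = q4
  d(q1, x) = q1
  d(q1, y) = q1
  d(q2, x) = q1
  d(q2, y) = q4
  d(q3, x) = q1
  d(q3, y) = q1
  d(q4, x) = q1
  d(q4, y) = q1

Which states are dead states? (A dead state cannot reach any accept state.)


Forward reachability from each state:
  q0 -> reaches accept state q0 (live)
  q1 -> reaches {q1}, no accept state (dead)
  q2 -> reaches {q1, q2, q4}, no accept state (dead)
  q3 -> reaches {q1, q3}, no accept state (dead)
  q4 -> reaches {q1, q4}, no accept state (dead)

{q1, q2, q3, q4}


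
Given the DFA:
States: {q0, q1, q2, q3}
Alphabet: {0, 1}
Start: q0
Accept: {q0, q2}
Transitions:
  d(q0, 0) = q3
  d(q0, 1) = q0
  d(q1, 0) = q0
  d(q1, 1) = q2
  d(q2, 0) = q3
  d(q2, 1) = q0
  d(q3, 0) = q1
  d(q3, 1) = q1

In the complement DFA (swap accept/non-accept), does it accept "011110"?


Trace: q0 -> q3 -> q1 -> q2 -> q0 -> q0 -> q3
Final: q3
Original accept: {q0, q2}
Complement: q3 is not in original accept

Yes, complement accepts (original rejects)


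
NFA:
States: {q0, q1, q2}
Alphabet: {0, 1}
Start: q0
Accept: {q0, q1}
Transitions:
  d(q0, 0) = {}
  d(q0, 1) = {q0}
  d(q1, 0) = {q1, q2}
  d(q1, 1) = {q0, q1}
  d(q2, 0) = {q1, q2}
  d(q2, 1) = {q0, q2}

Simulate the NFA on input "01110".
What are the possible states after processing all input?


Start: {q0}
  --0--> {}
  --1--> {}
  --1--> {}
  --1--> {}
  --0--> {}

{} (empty set, no valid transitions)


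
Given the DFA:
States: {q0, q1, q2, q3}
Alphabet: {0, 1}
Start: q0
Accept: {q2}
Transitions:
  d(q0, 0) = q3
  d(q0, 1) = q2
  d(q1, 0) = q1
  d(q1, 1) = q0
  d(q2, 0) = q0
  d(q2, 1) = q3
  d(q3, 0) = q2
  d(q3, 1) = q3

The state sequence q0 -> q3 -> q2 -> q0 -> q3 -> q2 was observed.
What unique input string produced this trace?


Trace back each transition to find the symbol:
  q0 --[0]--> q3
  q3 --[0]--> q2
  q2 --[0]--> q0
  q0 --[0]--> q3
  q3 --[0]--> q2

"00000"


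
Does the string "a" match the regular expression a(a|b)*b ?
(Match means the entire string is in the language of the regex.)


|string| = 1; first = 'a'; last = 'a'

No, "a" does not match a(a|b)*b


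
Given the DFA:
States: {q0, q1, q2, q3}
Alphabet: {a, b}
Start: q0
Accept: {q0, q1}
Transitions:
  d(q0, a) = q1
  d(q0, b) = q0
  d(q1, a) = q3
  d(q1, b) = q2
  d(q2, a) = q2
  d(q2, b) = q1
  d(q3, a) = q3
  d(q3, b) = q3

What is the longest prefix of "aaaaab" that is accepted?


Run the DFA, marking each prefix where the state is accepting:
  "" -> q0 [accept]
  "a" -> q1 [accept]
  "aa" -> q3 [reject]
  "aaa" -> q3 [reject]
  "aaaa" -> q3 [reject]
  "aaaaa" -> q3 [reject]
  "aaaaab" -> q3 [reject]

"a"


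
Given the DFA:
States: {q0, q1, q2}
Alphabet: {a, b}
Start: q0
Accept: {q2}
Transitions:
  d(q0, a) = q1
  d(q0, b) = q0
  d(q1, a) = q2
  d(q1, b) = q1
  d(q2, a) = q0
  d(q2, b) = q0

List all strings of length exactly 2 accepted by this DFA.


All strings of length 2: 4 total
Accepted: 1

"aa"


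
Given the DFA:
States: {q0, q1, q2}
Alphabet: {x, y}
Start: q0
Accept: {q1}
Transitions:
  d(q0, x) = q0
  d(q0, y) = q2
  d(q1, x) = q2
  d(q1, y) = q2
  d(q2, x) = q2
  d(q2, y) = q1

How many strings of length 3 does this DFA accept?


Enumerating all length-3 strings:
  "xxx" -> q0 [reject]
  "xxy" -> q2 [reject]
  "xyx" -> q2 [reject]
  "xyy" -> q1 [accept]
  "yxx" -> q2 [reject]
  "yxy" -> q1 [accept]
  "yyx" -> q2 [reject]
  "yyy" -> q2 [reject]

2 out of 8


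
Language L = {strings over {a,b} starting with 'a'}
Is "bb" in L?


first symbol = 'b'

No, "bb" is not in L


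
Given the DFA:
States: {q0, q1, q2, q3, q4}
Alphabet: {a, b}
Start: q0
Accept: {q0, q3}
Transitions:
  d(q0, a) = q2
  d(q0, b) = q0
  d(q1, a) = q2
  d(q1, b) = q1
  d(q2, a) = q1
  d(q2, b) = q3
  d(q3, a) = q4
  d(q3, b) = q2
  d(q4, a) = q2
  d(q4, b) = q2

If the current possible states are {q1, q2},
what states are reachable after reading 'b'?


Apply transition on 'b' from each current state:
  d(q1, b) = q1
  d(q2, b) = q3

{q1, q3}


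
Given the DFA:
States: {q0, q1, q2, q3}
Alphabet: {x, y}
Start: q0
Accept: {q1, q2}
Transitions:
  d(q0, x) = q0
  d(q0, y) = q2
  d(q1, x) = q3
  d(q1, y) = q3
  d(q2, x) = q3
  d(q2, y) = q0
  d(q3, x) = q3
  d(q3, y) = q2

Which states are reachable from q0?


BFS from q0:
  layer 0: {q0}
  layer 1: {q2}
  layer 2: {q3}

{q0, q2, q3}


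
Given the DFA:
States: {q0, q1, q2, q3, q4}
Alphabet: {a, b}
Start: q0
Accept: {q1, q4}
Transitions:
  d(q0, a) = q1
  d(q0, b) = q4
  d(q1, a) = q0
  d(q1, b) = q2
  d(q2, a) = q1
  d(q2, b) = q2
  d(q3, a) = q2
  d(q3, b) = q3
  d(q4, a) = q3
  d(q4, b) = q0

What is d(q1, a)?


Looking up transition d(q1, a)

q0


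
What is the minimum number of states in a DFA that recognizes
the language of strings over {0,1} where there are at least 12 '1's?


States: count = 0, 1, ..., 11, and a final '>= 12' state.
Total: 12 + 1 = 13. Accept = '>= 12' state.

13


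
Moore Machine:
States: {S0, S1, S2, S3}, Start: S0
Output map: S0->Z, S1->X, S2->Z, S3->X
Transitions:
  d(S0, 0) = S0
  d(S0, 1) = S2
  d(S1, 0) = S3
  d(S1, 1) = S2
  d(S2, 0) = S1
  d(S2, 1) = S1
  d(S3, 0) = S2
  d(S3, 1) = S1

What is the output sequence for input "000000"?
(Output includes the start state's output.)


Start: S0 (output Z)
  --0--> S0 (output Z)
  --0--> S0 (output Z)
  --0--> S0 (output Z)
  --0--> S0 (output Z)
  --0--> S0 (output Z)
  --0--> S0 (output Z)

"ZZZZZZZ"


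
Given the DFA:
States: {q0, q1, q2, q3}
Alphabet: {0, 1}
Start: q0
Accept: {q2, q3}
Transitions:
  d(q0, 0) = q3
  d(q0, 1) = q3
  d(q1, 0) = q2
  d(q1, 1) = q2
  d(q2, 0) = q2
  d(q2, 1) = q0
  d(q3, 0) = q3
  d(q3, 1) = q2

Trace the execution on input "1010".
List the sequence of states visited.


Input: 1010
d(q0, 1) = q3
d(q3, 0) = q3
d(q3, 1) = q2
d(q2, 0) = q2


q0 -> q3 -> q3 -> q2 -> q2


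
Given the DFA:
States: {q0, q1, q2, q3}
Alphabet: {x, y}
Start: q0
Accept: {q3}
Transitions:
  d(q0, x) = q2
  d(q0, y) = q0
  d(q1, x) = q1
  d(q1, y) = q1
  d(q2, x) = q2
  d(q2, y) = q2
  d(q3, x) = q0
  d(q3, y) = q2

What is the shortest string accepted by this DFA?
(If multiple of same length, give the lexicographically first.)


BFS by string length (lex-first path to each state shown):
  len 0: q0<-""
  len 1: q0<-"y", q2<-"x"
  len 2: q0<-"yy", q2<-"xx"
  len 3: q0<-"yyy", q2<-"xxx"
  len 4: q0<-"yyyy", q2<-"xxxx"
  len 5: q0<-"yyyyy", q2<-"xxxxx"
  len 6: q0<-"yyyyyy", q2<-"xxxxxx"
  len 7: q0<-"yyyyyyy", q2<-"xxxxxxx"
  len 8: q0<-"yyyyyyyy", q2<-"xxxxxxxx"

No string accepted (empty language)


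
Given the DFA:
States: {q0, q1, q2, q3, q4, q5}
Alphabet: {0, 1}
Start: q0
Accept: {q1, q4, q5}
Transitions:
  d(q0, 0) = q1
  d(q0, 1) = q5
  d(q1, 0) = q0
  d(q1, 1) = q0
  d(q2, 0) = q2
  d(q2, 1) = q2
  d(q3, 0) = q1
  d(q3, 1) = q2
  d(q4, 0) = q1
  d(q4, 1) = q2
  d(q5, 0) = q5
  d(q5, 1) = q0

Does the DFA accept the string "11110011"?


Trace: q0 -> q5 -> q0 -> q5 -> q0 -> q1 -> q0 -> q5 -> q0
Final state: q0
Accept states: {q1, q4, q5}

No, rejected (final state q0 is not an accept state)


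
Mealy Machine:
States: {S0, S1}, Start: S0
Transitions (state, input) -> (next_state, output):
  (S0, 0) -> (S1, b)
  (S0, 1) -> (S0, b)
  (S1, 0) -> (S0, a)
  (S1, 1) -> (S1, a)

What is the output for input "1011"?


Step-by-step:
  (S0, 1) -> (S0, b)
  (S0, 0) -> (S1, b)
  (S1, 1) -> (S1, a)
  (S1, 1) -> (S1, a)

"bbaa"


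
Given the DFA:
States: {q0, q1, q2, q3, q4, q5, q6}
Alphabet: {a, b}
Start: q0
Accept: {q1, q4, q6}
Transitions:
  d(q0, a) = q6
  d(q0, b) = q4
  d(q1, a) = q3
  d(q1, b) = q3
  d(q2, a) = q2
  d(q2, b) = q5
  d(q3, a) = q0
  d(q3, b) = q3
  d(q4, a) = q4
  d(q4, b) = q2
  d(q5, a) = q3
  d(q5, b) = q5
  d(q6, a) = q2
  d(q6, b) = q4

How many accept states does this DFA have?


Accept states listed: {q1, q4, q6}
Counting: q1(1) q4(2) q6(3)

3


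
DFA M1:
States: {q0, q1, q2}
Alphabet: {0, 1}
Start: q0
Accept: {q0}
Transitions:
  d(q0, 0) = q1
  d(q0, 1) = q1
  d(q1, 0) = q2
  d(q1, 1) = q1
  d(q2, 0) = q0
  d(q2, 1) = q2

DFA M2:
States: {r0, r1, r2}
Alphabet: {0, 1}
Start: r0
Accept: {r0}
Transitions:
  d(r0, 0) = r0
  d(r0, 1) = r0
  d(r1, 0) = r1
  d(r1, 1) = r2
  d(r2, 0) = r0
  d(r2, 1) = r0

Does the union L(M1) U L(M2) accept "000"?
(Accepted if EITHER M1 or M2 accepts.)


M1: final=q0 accepted=True
M2: final=r0 accepted=True

Yes, union accepts


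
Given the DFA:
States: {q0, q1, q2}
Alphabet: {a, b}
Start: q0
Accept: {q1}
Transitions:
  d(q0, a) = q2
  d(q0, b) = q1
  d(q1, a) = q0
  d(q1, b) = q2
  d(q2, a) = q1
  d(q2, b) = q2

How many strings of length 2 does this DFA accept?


Enumerating all length-2 strings:
  "aa" -> q1 [accept]
  "ab" -> q2 [reject]
  "ba" -> q0 [reject]
  "bb" -> q2 [reject]

1 out of 4


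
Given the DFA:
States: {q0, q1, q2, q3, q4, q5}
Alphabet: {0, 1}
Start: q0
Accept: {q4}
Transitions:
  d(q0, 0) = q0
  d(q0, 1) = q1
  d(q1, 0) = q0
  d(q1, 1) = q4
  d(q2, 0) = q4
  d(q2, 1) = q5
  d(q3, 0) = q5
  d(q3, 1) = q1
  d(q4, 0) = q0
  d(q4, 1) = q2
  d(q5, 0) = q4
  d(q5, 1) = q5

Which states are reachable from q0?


BFS from q0:
  layer 0: {q0}
  layer 1: {q1}
  layer 2: {q4}
  layer 3: {q2}
  layer 4: {q5}

{q0, q1, q2, q4, q5}


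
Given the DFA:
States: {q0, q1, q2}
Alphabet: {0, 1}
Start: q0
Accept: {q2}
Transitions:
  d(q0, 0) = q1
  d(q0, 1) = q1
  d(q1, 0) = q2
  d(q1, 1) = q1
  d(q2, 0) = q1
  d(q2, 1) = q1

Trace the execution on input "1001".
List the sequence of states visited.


Input: 1001
d(q0, 1) = q1
d(q1, 0) = q2
d(q2, 0) = q1
d(q1, 1) = q1


q0 -> q1 -> q2 -> q1 -> q1


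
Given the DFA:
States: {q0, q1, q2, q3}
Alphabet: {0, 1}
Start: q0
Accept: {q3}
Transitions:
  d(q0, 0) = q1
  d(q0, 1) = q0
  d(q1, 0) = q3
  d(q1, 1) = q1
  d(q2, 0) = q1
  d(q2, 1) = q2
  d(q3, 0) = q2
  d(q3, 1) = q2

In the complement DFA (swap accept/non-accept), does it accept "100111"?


Trace: q0 -> q0 -> q1 -> q3 -> q2 -> q2 -> q2
Final: q2
Original accept: {q3}
Complement: q2 is not in original accept

Yes, complement accepts (original rejects)


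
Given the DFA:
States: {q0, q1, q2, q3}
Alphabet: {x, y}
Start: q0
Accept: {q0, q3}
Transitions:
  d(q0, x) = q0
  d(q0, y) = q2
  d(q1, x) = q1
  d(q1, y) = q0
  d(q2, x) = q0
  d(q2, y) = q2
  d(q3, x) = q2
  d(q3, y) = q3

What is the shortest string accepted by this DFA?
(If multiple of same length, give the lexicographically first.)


BFS by string length (lex-first path to each state shown):
  len 0: q0<-""
Found accept state at length 0.

"" (empty string)


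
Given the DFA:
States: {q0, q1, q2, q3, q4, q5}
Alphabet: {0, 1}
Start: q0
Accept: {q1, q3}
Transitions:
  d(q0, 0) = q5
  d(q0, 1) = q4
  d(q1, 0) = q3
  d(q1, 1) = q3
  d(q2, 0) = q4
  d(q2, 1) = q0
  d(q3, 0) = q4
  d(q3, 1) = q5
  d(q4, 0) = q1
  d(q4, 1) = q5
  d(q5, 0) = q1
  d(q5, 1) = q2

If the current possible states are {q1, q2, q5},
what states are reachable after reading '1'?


Apply transition on '1' from each current state:
  d(q1, 1) = q3
  d(q2, 1) = q0
  d(q5, 1) = q2

{q0, q2, q3}


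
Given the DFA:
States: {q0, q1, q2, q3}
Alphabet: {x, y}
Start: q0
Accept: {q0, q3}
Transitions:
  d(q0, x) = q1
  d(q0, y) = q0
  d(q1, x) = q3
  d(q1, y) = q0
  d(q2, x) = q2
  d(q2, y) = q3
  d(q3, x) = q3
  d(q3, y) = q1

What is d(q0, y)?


Looking up transition d(q0, y)

q0


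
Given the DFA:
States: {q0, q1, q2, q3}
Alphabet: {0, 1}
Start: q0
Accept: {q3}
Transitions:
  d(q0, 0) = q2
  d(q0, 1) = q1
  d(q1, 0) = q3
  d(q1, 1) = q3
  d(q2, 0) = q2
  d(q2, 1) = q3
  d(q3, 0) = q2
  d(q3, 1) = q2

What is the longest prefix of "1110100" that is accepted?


Run the DFA, marking each prefix where the state is accepting:
  "" -> q0 [reject]
  "1" -> q1 [reject]
  "11" -> q3 [accept]
  "111" -> q2 [reject]
  "1110" -> q2 [reject]
  "11101" -> q3 [accept]
  "111010" -> q2 [reject]
  "1110100" -> q2 [reject]

"11101"
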